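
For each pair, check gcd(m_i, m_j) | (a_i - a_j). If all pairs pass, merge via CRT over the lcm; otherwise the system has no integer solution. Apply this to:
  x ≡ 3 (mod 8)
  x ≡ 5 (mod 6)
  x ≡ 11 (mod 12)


Moduli 8, 6, 12 are not pairwise coprime, so CRT works modulo lcm(m_i) when all pairwise compatibility conditions hold.
Pairwise compatibility: gcd(m_i, m_j) must divide a_i - a_j for every pair.
Merge one congruence at a time:
  Start: x ≡ 3 (mod 8).
  Combine with x ≡ 5 (mod 6): gcd(8, 6) = 2; 5 - 3 = 2, which IS divisible by 2, so compatible.
    Write x = 3 + 8·t and substitute into x ≡ 5 (mod 6): 8·t ≡ 5 − 3 = 2 (mod 6).
    Divide the congruence (and modulus) by g = 2: 4·t ≡ 1 (mod 3).
    Reduce coefficients mod 3: 1·t ≡ 1 (mod 3).
    So t ≡ 1 (mod 3).
    Then x = 3 + 8·1 = 11, valid modulo lcm(8, 6) = 24: x ≡ 11 (mod 24).
  Combine with x ≡ 11 (mod 12): gcd(24, 12) = 12; 11 - 11 = 0, which IS divisible by 12, so compatible.
    Write x = 11 + 24·t and substitute into x ≡ 11 (mod 12): 24·t ≡ 11 − 11 = 0 (mod 12).
    Divide the congruence (and modulus) by g = 12: 2·t ≡ 0 (mod 1).
    Modulo 1 every t works; take t = 0.
    Then x = 11 + 24·0 = 11, valid modulo lcm(24, 12) = 24: x ≡ 11 (mod 24).
Verify: 11 mod 8 = 3, 11 mod 6 = 5, 11 mod 12 = 11.

x ≡ 11 (mod 24).


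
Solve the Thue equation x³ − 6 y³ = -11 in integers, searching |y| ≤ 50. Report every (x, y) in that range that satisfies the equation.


The equation is x³ - 6y³ = -11. For fixed y, x³ = 6·y³ − 11, so a solution requires the RHS to be a perfect cube.
Strategy: iterate y from -50 to 50, compute RHS = 6·y³ − 11, and check whether it is a (positive or negative) perfect cube.
Check small values of y:
  y = 0: RHS = -11 is not a perfect cube.
  y = 1: RHS = -5 is not a perfect cube.
  y = -1: RHS = -17 is not a perfect cube.
  y = 2: RHS = 37 is not a perfect cube.
  y = -2: RHS = -59 is not a perfect cube.
  y = 3: RHS = 151 is not a perfect cube.
  y = -3: RHS = -173 is not a perfect cube.
Continuing the search up to |y| = 50 finds no solutions either.
No (x, y) in the scanned range satisfies the equation.

No integer solutions with |y| ≤ 50.


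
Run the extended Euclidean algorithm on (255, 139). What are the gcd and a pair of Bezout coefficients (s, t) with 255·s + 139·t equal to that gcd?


Euclidean algorithm on (255, 139) — divide until remainder is 0:
  255 = 1 · 139 + 116
  139 = 1 · 116 + 23
  116 = 5 · 23 + 1
  23 = 23 · 1 + 0
gcd(255, 139) = 1.
Track Bezout coefficients alongside the remainders: start with r₀ = 255 = a·1 + b·0 (s = 1, t = 0) and r₁ = 139 = a·0 + b·1 (s = 0, t = 1); each new remainder r_{k+1} = r_{k-1} − q_k·r_k inherits s_{k+1} = s_{k-1} − q_k·s_k, t_{k+1} = t_{k-1} − q_k·t_k, so r_k = a·s_k + b·t_k at every step:
  q = 1: r = 116, s = 1 − 1·0 = 1, t = 0 − 1·1 = -1  (check: 255·1 + 139·(-1) = 116)
  q = 1: r = 23, s = 0 − 1·1 = -1, t = 1 − 1·(-1) = 2  (check: 255·(-1) + 139·2 = 23)
  q = 5: r = 1, s = 1 − 5·(-1) = 6, t = -1 − 5·2 = -11  (check: 255·6 + 139·(-11) = 1)
The row with r = 1 (the gcd) gives the Bezout coefficients s = 6, t = -11.
Result: 255 · (6) + 139 · (-11) = 1.

gcd(255, 139) = 1; s = 6, t = -11 (check: 255·6 + 139·(-11) = 1).


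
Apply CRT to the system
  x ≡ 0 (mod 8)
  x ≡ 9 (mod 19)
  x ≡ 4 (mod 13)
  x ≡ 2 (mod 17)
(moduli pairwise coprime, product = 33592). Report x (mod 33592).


Product of moduli M = 8 · 19 · 13 · 17 = 33592.
Merge one congruence at a time:
  Start: x ≡ 0 (mod 8).
  Combine with x ≡ 9 (mod 19); new modulus lcm = 152.
    Write x = 0 + 8·t and substitute into x ≡ 9 (mod 19): 8·t ≡ 9 − 0 = 9 (mod 19).
    The inverse of 8 mod 19 is 12 (since 8·12 = 96 = 5·19 + 1), so t ≡ 12·9 = 108 ≡ 13 (mod 19).
    Then x = 0 + 8·13 = 104, valid modulo lcm(8, 19) = 152: x ≡ 104 (mod 152).
  Combine with x ≡ 4 (mod 13); new modulus lcm = 1976.
    Write x = 104 + 152·t and substitute into x ≡ 4 (mod 13): 152·t ≡ 4 − 104 = -100 (mod 13).
    Reduce coefficients mod 13: 9·t ≡ 4 (mod 13).
    The inverse of 9 mod 13 is 3 (since 9·3 = 27 = 2·13 + 1), so t ≡ 3·4 = 12 ≡ 12 (mod 13).
    Then x = 104 + 152·12 = 1928, valid modulo lcm(152, 13) = 1976: x ≡ 1928 (mod 1976).
  Combine with x ≡ 2 (mod 17); new modulus lcm = 33592.
    Write x = 1928 + 1976·t and substitute into x ≡ 2 (mod 17): 1976·t ≡ 2 − 1928 = -1926 (mod 17).
    Reduce coefficients mod 17: 4·t ≡ 12 (mod 17).
    The inverse of 4 mod 17 is 13 (since 4·13 = 52 = 3·17 + 1), so t ≡ 13·12 = 156 ≡ 3 (mod 17).
    Then x = 1928 + 1976·3 = 7856, valid modulo lcm(1976, 17) = 33592: x ≡ 7856 (mod 33592).
Verify against each original: 7856 mod 8 = 0, 7856 mod 19 = 9, 7856 mod 13 = 4, 7856 mod 17 = 2.

x ≡ 7856 (mod 33592).


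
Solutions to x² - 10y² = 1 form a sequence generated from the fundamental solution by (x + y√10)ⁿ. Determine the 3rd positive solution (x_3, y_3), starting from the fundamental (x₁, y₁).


Step 1: Find the fundamental solution (x₁, y₁) of x² - 10y² = 1.
  Expand √10 as a continued fraction. a₀ = ⌊√10⌋ = 3; iterate m_{k+1} = d_k·a_k − m_k, d_{k+1} = (10 − m_{k+1}²)/d_k, a_{k+1} = ⌊(a₀ + m_{k+1})/d_{k+1}⌋ (starting m₀ = 0, d₀ = 1), with convergents p_k = a_k·p_{k-1} + p_{k-2}, q_k = a_k·q_{k-1} + q_{k-2} (p₋₁ = 1, q₋₁ = 0):
  k = 0: a₀ = 3; p₀/q₀ = 3/1; p₀² − 10·q₀² = 9 − 10 = -1.
  k = 1: m = 3, d = 1, a = ⌊(3 + 3)/1⌋ = 6; p/q = (6·3 + 1)/(6·1 + 0) = 19/6; p² − 10·q² = 361 − 360 = 1.
  The first convergent with p² − 10·q² = 1 gives the fundamental solution (x₁, y₁) = (19, 6).
Step 2: Apply the recurrence (x_{n+1}, y_{n+1}) = (x₁x_n + 10y₁y_n, x₁y_n + y₁x_n) repeatedly.
  From (x_1, y_1) = (19, 6): x_2 = 19·19 + 10·6·6 = 721; y_2 = 19·6 + 6·19 = 228.
  From (x_2, y_2) = (721, 228): x_3 = 19·721 + 10·6·228 = 27379; y_3 = 19·228 + 6·721 = 8658.
Step 3: Verify x_3² - 10·y_3² = 749609641 - 749609640 = 1 (should be 1). ✓

(x_1, y_1) = (19, 6); (x_3, y_3) = (27379, 8658).


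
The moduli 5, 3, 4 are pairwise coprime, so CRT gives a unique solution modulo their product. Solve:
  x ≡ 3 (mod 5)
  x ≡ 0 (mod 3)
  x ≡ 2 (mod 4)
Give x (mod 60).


Moduli 5, 3, 4 are pairwise coprime; by CRT there is a unique solution modulo M = 5 · 3 · 4 = 60.
Solve pairwise, accumulating the modulus:
  Start with x ≡ 3 (mod 5).
  Combine with x ≡ 0 (mod 3): since gcd(5, 3) = 1, we get a unique residue mod 15.
    Write x = 3 + 5·t and substitute into x ≡ 0 (mod 3): 5·t ≡ 0 − 3 = -3 (mod 3).
    Reduce coefficients mod 3: 2·t ≡ 0 (mod 3).
    The inverse of 2 mod 3 is 2 (since 2·2 = 4 = 1·3 + 1), so t ≡ 2·0 = 0 ≡ 0 (mod 3).
    Then x = 3 + 5·0 = 3, valid modulo lcm(5, 3) = 15: x ≡ 3 (mod 15).
  Combine with x ≡ 2 (mod 4): since gcd(15, 4) = 1, we get a unique residue mod 60.
    Write x = 3 + 15·t and substitute into x ≡ 2 (mod 4): 15·t ≡ 2 − 3 = -1 (mod 4).
    Reduce coefficients mod 4: 3·t ≡ 3 (mod 4).
    The inverse of 3 mod 4 is 3 (since 3·3 = 9 = 2·4 + 1), so t ≡ 3·3 = 9 ≡ 1 (mod 4).
    Then x = 3 + 15·1 = 18, valid modulo lcm(15, 4) = 60: x ≡ 18 (mod 60).
Verify: 18 mod 5 = 3 ✓, 18 mod 3 = 0 ✓, 18 mod 4 = 2 ✓.

x ≡ 18 (mod 60).


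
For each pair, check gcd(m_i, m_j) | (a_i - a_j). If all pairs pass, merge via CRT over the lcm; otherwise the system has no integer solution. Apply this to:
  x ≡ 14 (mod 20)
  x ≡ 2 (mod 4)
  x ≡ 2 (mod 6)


Moduli 20, 4, 6 are not pairwise coprime, so CRT works modulo lcm(m_i) when all pairwise compatibility conditions hold.
Pairwise compatibility: gcd(m_i, m_j) must divide a_i - a_j for every pair.
Merge one congruence at a time:
  Start: x ≡ 14 (mod 20).
  Combine with x ≡ 2 (mod 4): gcd(20, 4) = 4; 2 - 14 = -12, which IS divisible by 4, so compatible.
    Write x = 14 + 20·t and substitute into x ≡ 2 (mod 4): 20·t ≡ 2 − 14 = -12 (mod 4).
    Divide the congruence (and modulus) by g = 4: 5·t ≡ -3 (mod 1).
    Modulo 1 every t works; take t = 0.
    Then x = 14 + 20·0 = 14, valid modulo lcm(20, 4) = 20: x ≡ 14 (mod 20).
  Combine with x ≡ 2 (mod 6): gcd(20, 6) = 2; 2 - 14 = -12, which IS divisible by 2, so compatible.
    Write x = 14 + 20·t and substitute into x ≡ 2 (mod 6): 20·t ≡ 2 − 14 = -12 (mod 6).
    Divide the congruence (and modulus) by g = 2: 10·t ≡ -6 (mod 3).
    Reduce coefficients mod 3: 1·t ≡ 0 (mod 3).
    So t ≡ 0 (mod 3).
    Then x = 14 + 20·0 = 14, valid modulo lcm(20, 6) = 60: x ≡ 14 (mod 60).
Verify: 14 mod 20 = 14, 14 mod 4 = 2, 14 mod 6 = 2.

x ≡ 14 (mod 60).


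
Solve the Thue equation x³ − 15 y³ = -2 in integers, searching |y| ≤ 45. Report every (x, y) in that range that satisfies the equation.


The equation is x³ - 15y³ = -2. For fixed y, x³ = 15·y³ − 2, so a solution requires the RHS to be a perfect cube.
Strategy: iterate y from -45 to 45, compute RHS = 15·y³ − 2, and check whether it is a (positive or negative) perfect cube.
Check small values of y:
  y = 0: RHS = -2 is not a perfect cube.
  y = 1: RHS = 13 is not a perfect cube.
  y = -1: RHS = -17 is not a perfect cube.
  y = 2: RHS = 118 is not a perfect cube.
  y = -2: RHS = -122 is not a perfect cube.
  y = 3: RHS = 403 is not a perfect cube.
  y = -3: RHS = -407 is not a perfect cube.
Continuing the search up to |y| = 45 finds no solutions either.
No (x, y) in the scanned range satisfies the equation.

No integer solutions with |y| ≤ 45.


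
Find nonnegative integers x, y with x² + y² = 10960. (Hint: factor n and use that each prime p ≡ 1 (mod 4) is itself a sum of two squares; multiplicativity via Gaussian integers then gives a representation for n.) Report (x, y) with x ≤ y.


Step 1: Factor n = 10960 = 2^4 · 5 · 137.
Step 2: Check the mod-4 condition on each prime factor: 2 = 2 (special); 5 ≡ 1 (mod 4), exponent 1; 137 ≡ 1 (mod 4), exponent 1.
All primes ≡ 3 (mod 4) appear to even exponent (or don't appear), so by the two-squares theorem n IS expressible as a sum of two squares.
Step 3: Build a representation. Group n = k² · m with k = 4 and m = 5 · 137 = 685 (a product of primes ≡ 1 (mod 4)); a representation of m scales to one of n via (k·x)² + (k·y)² = k²(x² + y²). Each prime p ≡ 1 (mod 4) is itself a sum of two squares; find a² by testing p − a² for a perfect square:
  5: 5 − 1² = 4 = 2² ⇒ 5 = 1² + 2².
  137: 137 − 1² = 136, 137 − 2² = 133, 137 − 3² = 128, 137 − 4² = 121 = 11² ⇒ 137 = 4² + 11².
  Combine using the Brahmagupta–Fibonacci identity (a² + b²)(c² + d²) = (ac − bd)² + (ad + bc)² = (ac + bd)² + (ad − bc)²:
  5 · 137 = 685: from (1² + 2²)(4² + 11²), take (1·4 − 2·11, 1·11 + 2·4) = (4 − 22, 11 + 8) = (-18, 19); dropping signs (only squares matter) gives (18, 19); check 18² + 19² = 324 + 361 = 685 ✓.
  Scale by k = 4: (4·18, 4·19) = (72, 76).
Step 4: Order so x ≤ y and verify: 72² + 76² = 5184 + 5776 = 10960 = n. ✓

n = 10960 = 72² + 76² (one valid representation with x ≤ y).


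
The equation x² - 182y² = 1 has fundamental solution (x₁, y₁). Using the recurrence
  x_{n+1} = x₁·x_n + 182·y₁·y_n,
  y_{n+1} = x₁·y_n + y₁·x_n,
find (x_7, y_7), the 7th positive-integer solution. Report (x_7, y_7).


Step 1: Find the fundamental solution (x₁, y₁) of x² - 182y² = 1.
  Expand √182 as a continued fraction. a₀ = ⌊√182⌋ = 13; iterate m_{k+1} = d_k·a_k − m_k, d_{k+1} = (182 − m_{k+1}²)/d_k, a_{k+1} = ⌊(a₀ + m_{k+1})/d_{k+1}⌋ (starting m₀ = 0, d₀ = 1), with convergents p_k = a_k·p_{k-1} + p_{k-2}, q_k = a_k·q_{k-1} + q_{k-2} (p₋₁ = 1, q₋₁ = 0):
  k = 0: a₀ = 13; p₀/q₀ = 13/1; p₀² − 182·q₀² = 169 − 182 = -13.
  k = 1: m = 13, d = 13, a = ⌊(13 + 13)/13⌋ = 2; p/q = (2·13 + 1)/(2·1 + 0) = 27/2; p² − 182·q² = 729 − 728 = 1.
  The first convergent with p² − 182·q² = 1 gives the fundamental solution (x₁, y₁) = (27, 2).
Step 2: Apply the recurrence (x_{n+1}, y_{n+1}) = (x₁x_n + 182y₁y_n, x₁y_n + y₁x_n) repeatedly.
  From (x_1, y_1) = (27, 2): x_2 = 27·27 + 182·2·2 = 1457; y_2 = 27·2 + 2·27 = 108.
  From (x_2, y_2) = (1457, 108): x_3 = 27·1457 + 182·2·108 = 78651; y_3 = 27·108 + 2·1457 = 5830.
  From (x_3, y_3) = (78651, 5830): x_4 = 27·78651 + 182·2·5830 = 4245697; y_4 = 27·5830 + 2·78651 = 314712.
  From (x_4, y_4) = (4245697, 314712): x_5 = 27·4245697 + 182·2·314712 = 229188987; y_5 = 27·314712 + 2·4245697 = 16988618.
  From (x_5, y_5) = (229188987, 16988618): x_6 = 27·229188987 + 182·2·16988618 = 12371959601; y_6 = 27·16988618 + 2·229188987 = 917070660.
  From (x_6, y_6) = (12371959601, 917070660): x_7 = 27·12371959601 + 182·2·917070660 = 667856629467; y_7 = 27·917070660 + 2·12371959601 = 49504827022.
Step 3: Verify x_7² - 182·y_7² = 446032477523021732704089 - 446032477523021732704088 = 1 (should be 1). ✓

(x_1, y_1) = (27, 2); (x_7, y_7) = (667856629467, 49504827022).


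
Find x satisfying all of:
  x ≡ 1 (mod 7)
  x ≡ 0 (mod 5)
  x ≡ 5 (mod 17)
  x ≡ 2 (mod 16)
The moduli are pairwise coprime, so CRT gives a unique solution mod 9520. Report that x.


Product of moduli M = 7 · 5 · 17 · 16 = 9520.
Merge one congruence at a time:
  Start: x ≡ 1 (mod 7).
  Combine with x ≡ 0 (mod 5); new modulus lcm = 35.
    Write x = 1 + 7·t and substitute into x ≡ 0 (mod 5): 7·t ≡ 0 − 1 = -1 (mod 5).
    Reduce coefficients mod 5: 2·t ≡ 4 (mod 5).
    The inverse of 2 mod 5 is 3 (since 2·3 = 6 = 1·5 + 1), so t ≡ 3·4 = 12 ≡ 2 (mod 5).
    Then x = 1 + 7·2 = 15, valid modulo lcm(7, 5) = 35: x ≡ 15 (mod 35).
  Combine with x ≡ 5 (mod 17); new modulus lcm = 595.
    Write x = 15 + 35·t and substitute into x ≡ 5 (mod 17): 35·t ≡ 5 − 15 = -10 (mod 17).
    Reduce coefficients mod 17: 1·t ≡ 7 (mod 17).
    So t ≡ 7 (mod 17).
    Then x = 15 + 35·7 = 260, valid modulo lcm(35, 17) = 595: x ≡ 260 (mod 595).
  Combine with x ≡ 2 (mod 16); new modulus lcm = 9520.
    Write x = 260 + 595·t and substitute into x ≡ 2 (mod 16): 595·t ≡ 2 − 260 = -258 (mod 16).
    Reduce coefficients mod 16: 3·t ≡ 14 (mod 16).
    The inverse of 3 mod 16 is 11 (since 3·11 = 33 = 2·16 + 1), so t ≡ 11·14 = 154 ≡ 10 (mod 16).
    Then x = 260 + 595·10 = 6210, valid modulo lcm(595, 16) = 9520: x ≡ 6210 (mod 9520).
Verify against each original: 6210 mod 7 = 1, 6210 mod 5 = 0, 6210 mod 17 = 5, 6210 mod 16 = 2.

x ≡ 6210 (mod 9520).


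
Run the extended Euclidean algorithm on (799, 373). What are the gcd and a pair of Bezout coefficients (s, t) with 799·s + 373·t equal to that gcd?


Euclidean algorithm on (799, 373) — divide until remainder is 0:
  799 = 2 · 373 + 53
  373 = 7 · 53 + 2
  53 = 26 · 2 + 1
  2 = 2 · 1 + 0
gcd(799, 373) = 1.
Track Bezout coefficients alongside the remainders: start with r₀ = 799 = a·1 + b·0 (s = 1, t = 0) and r₁ = 373 = a·0 + b·1 (s = 0, t = 1); each new remainder r_{k+1} = r_{k-1} − q_k·r_k inherits s_{k+1} = s_{k-1} − q_k·s_k, t_{k+1} = t_{k-1} − q_k·t_k, so r_k = a·s_k + b·t_k at every step:
  q = 2: r = 53, s = 1 − 2·0 = 1, t = 0 − 2·1 = -2  (check: 799·1 + 373·(-2) = 53)
  q = 7: r = 2, s = 0 − 7·1 = -7, t = 1 − 7·(-2) = 15  (check: 799·(-7) + 373·15 = 2)
  q = 26: r = 1, s = 1 − 26·(-7) = 183, t = -2 − 26·15 = -392  (check: 799·183 + 373·(-392) = 1)
The row with r = 1 (the gcd) gives the Bezout coefficients s = 183, t = -392.
Result: 799 · (183) + 373 · (-392) = 1.

gcd(799, 373) = 1; s = 183, t = -392 (check: 799·183 + 373·(-392) = 1).


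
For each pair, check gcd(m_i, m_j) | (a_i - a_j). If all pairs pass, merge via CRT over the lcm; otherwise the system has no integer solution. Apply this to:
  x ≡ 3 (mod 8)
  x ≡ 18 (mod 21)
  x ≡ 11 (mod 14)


Moduli 8, 21, 14 are not pairwise coprime, so CRT works modulo lcm(m_i) when all pairwise compatibility conditions hold.
Pairwise compatibility: gcd(m_i, m_j) must divide a_i - a_j for every pair.
Merge one congruence at a time:
  Start: x ≡ 3 (mod 8).
  Combine with x ≡ 18 (mod 21): gcd(8, 21) = 1; 18 - 3 = 15, which IS divisible by 1, so compatible.
    Write x = 3 + 8·t and substitute into x ≡ 18 (mod 21): 8·t ≡ 18 − 3 = 15 (mod 21).
    The inverse of 8 mod 21 is 8 (since 8·8 = 64 = 3·21 + 1), so t ≡ 8·15 = 120 ≡ 15 (mod 21).
    Then x = 3 + 8·15 = 123, valid modulo lcm(8, 21) = 168: x ≡ 123 (mod 168).
  Combine with x ≡ 11 (mod 14): gcd(168, 14) = 14; 11 - 123 = -112, which IS divisible by 14, so compatible.
    Write x = 123 + 168·t and substitute into x ≡ 11 (mod 14): 168·t ≡ 11 − 123 = -112 (mod 14).
    Divide the congruence (and modulus) by g = 14: 12·t ≡ -8 (mod 1).
    Modulo 1 every t works; take t = 0.
    Then x = 123 + 168·0 = 123, valid modulo lcm(168, 14) = 168: x ≡ 123 (mod 168).
Verify: 123 mod 8 = 3, 123 mod 21 = 18, 123 mod 14 = 11.

x ≡ 123 (mod 168).


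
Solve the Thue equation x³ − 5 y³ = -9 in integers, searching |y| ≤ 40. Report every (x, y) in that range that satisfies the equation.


The equation is x³ - 5y³ = -9. For fixed y, x³ = 5·y³ − 9, so a solution requires the RHS to be a perfect cube.
Strategy: iterate y from -40 to 40, compute RHS = 5·y³ − 9, and check whether it is a (positive or negative) perfect cube.
Check small values of y:
  y = 0: RHS = -9 is not a perfect cube.
  y = 1: RHS = -4 is not a perfect cube.
  y = -1: RHS = -14 is not a perfect cube.
  y = 2: RHS = 31 is not a perfect cube.
  y = -2: RHS = -49 is not a perfect cube.
  y = 3: RHS = 126 is not a perfect cube.
  y = -3: RHS = -144 is not a perfect cube.
Continuing the search up to |y| = 40 finds no solutions either.
No (x, y) in the scanned range satisfies the equation.

No integer solutions with |y| ≤ 40.


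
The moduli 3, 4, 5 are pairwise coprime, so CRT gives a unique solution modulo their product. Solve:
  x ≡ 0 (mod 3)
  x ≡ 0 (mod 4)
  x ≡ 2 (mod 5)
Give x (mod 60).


Moduli 3, 4, 5 are pairwise coprime; by CRT there is a unique solution modulo M = 3 · 4 · 5 = 60.
Solve pairwise, accumulating the modulus:
  Start with x ≡ 0 (mod 3).
  Combine with x ≡ 0 (mod 4): since gcd(3, 4) = 1, we get a unique residue mod 12.
    Write x = 0 + 3·t and substitute into x ≡ 0 (mod 4): 3·t ≡ 0 − 0 = 0 (mod 4).
    The inverse of 3 mod 4 is 3 (since 3·3 = 9 = 2·4 + 1), so t ≡ 3·0 = 0 ≡ 0 (mod 4).
    Then x = 0 + 3·0 = 0, valid modulo lcm(3, 4) = 12: x ≡ 0 (mod 12).
  Combine with x ≡ 2 (mod 5): since gcd(12, 5) = 1, we get a unique residue mod 60.
    Write x = 0 + 12·t and substitute into x ≡ 2 (mod 5): 12·t ≡ 2 − 0 = 2 (mod 5).
    Reduce coefficients mod 5: 2·t ≡ 2 (mod 5).
    The inverse of 2 mod 5 is 3 (since 2·3 = 6 = 1·5 + 1), so t ≡ 3·2 = 6 ≡ 1 (mod 5).
    Then x = 0 + 12·1 = 12, valid modulo lcm(12, 5) = 60: x ≡ 12 (mod 60).
Verify: 12 mod 3 = 0 ✓, 12 mod 4 = 0 ✓, 12 mod 5 = 2 ✓.

x ≡ 12 (mod 60).


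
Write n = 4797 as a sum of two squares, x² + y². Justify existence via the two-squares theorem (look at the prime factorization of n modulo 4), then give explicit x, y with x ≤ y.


Step 1: Factor n = 4797 = 3^2 · 13 · 41.
Step 2: Check the mod-4 condition on each prime factor: 3 ≡ 3 (mod 4), exponent 2 (must be even); 13 ≡ 1 (mod 4), exponent 1; 41 ≡ 1 (mod 4), exponent 1.
All primes ≡ 3 (mod 4) appear to even exponent (or don't appear), so by the two-squares theorem n IS expressible as a sum of two squares.
Step 3: Build a representation. Group n = k² · m with k = 3 and m = 13 · 41 = 533 (a product of primes ≡ 1 (mod 4)); a representation of m scales to one of n via (k·x)² + (k·y)² = k²(x² + y²). Each prime p ≡ 1 (mod 4) is itself a sum of two squares; find a² by testing p − a² for a perfect square:
  13: 13 − 1² = 12, 13 − 2² = 9 = 3² ⇒ 13 = 2² + 3².
  41: 41 − 1² = 40, 41 − 2² = 37, 41 − 3² = 32, 41 − 4² = 25 = 5² ⇒ 41 = 4² + 5².
  Combine using the Brahmagupta–Fibonacci identity (a² + b²)(c² + d²) = (ac − bd)² + (ad + bc)² = (ac + bd)² + (ad − bc)²:
  13 · 41 = 533: from (2² + 3²)(4² + 5²), take (2·4 − 3·5, 2·5 + 3·4) = (8 − 15, 10 + 12) = (-7, 22); dropping signs (only squares matter) gives (7, 22); check 7² + 22² = 49 + 484 = 533 ✓.
  Scale by k = 3: (3·7, 3·22) = (21, 66).
Step 4: Order so x ≤ y and verify: 21² + 66² = 441 + 4356 = 4797 = n. ✓

n = 4797 = 21² + 66² (one valid representation with x ≤ y).


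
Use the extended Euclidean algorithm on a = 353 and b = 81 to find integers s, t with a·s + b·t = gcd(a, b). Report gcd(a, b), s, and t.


Euclidean algorithm on (353, 81) — divide until remainder is 0:
  353 = 4 · 81 + 29
  81 = 2 · 29 + 23
  29 = 1 · 23 + 6
  23 = 3 · 6 + 5
  6 = 1 · 5 + 1
  5 = 5 · 1 + 0
gcd(353, 81) = 1.
Track Bezout coefficients alongside the remainders: start with r₀ = 353 = a·1 + b·0 (s = 1, t = 0) and r₁ = 81 = a·0 + b·1 (s = 0, t = 1); each new remainder r_{k+1} = r_{k-1} − q_k·r_k inherits s_{k+1} = s_{k-1} − q_k·s_k, t_{k+1} = t_{k-1} − q_k·t_k, so r_k = a·s_k + b·t_k at every step:
  q = 4: r = 29, s = 1 − 4·0 = 1, t = 0 − 4·1 = -4  (check: 353·1 + 81·(-4) = 29)
  q = 2: r = 23, s = 0 − 2·1 = -2, t = 1 − 2·(-4) = 9  (check: 353·(-2) + 81·9 = 23)
  q = 1: r = 6, s = 1 − 1·(-2) = 3, t = -4 − 1·9 = -13  (check: 353·3 + 81·(-13) = 6)
  q = 3: r = 5, s = -2 − 3·3 = -11, t = 9 − 3·(-13) = 48  (check: 353·(-11) + 81·48 = 5)
  q = 1: r = 1, s = 3 − 1·(-11) = 14, t = -13 − 1·48 = -61  (check: 353·14 + 81·(-61) = 1)
The row with r = 1 (the gcd) gives the Bezout coefficients s = 14, t = -61.
Result: 353 · (14) + 81 · (-61) = 1.

gcd(353, 81) = 1; s = 14, t = -61 (check: 353·14 + 81·(-61) = 1).


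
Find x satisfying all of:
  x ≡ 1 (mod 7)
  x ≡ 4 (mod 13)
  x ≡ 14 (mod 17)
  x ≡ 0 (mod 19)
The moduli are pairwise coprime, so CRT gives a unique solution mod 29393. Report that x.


Product of moduli M = 7 · 13 · 17 · 19 = 29393.
Merge one congruence at a time:
  Start: x ≡ 1 (mod 7).
  Combine with x ≡ 4 (mod 13); new modulus lcm = 91.
    Write x = 1 + 7·t and substitute into x ≡ 4 (mod 13): 7·t ≡ 4 − 1 = 3 (mod 13).
    The inverse of 7 mod 13 is 2 (since 7·2 = 14 = 1·13 + 1), so t ≡ 2·3 = 6 ≡ 6 (mod 13).
    Then x = 1 + 7·6 = 43, valid modulo lcm(7, 13) = 91: x ≡ 43 (mod 91).
  Combine with x ≡ 14 (mod 17); new modulus lcm = 1547.
    Write x = 43 + 91·t and substitute into x ≡ 14 (mod 17): 91·t ≡ 14 − 43 = -29 (mod 17).
    Reduce coefficients mod 17: 6·t ≡ 5 (mod 17).
    The inverse of 6 mod 17 is 3 (since 6·3 = 18 = 1·17 + 1), so t ≡ 3·5 = 15 ≡ 15 (mod 17).
    Then x = 43 + 91·15 = 1408, valid modulo lcm(91, 17) = 1547: x ≡ 1408 (mod 1547).
  Combine with x ≡ 0 (mod 19); new modulus lcm = 29393.
    Write x = 1408 + 1547·t and substitute into x ≡ 0 (mod 19): 1547·t ≡ 0 − 1408 = -1408 (mod 19).
    Reduce coefficients mod 19: 8·t ≡ 17 (mod 19).
    The inverse of 8 mod 19 is 12 (since 8·12 = 96 = 5·19 + 1), so t ≡ 12·17 = 204 ≡ 14 (mod 19).
    Then x = 1408 + 1547·14 = 23066, valid modulo lcm(1547, 19) = 29393: x ≡ 23066 (mod 29393).
Verify against each original: 23066 mod 7 = 1, 23066 mod 13 = 4, 23066 mod 17 = 14, 23066 mod 19 = 0.

x ≡ 23066 (mod 29393).


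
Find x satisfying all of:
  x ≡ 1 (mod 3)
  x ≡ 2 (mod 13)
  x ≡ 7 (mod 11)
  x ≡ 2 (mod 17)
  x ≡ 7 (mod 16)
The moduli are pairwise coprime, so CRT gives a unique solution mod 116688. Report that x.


Product of moduli M = 3 · 13 · 11 · 17 · 16 = 116688.
Merge one congruence at a time:
  Start: x ≡ 1 (mod 3).
  Combine with x ≡ 2 (mod 13); new modulus lcm = 39.
    Write x = 1 + 3·t and substitute into x ≡ 2 (mod 13): 3·t ≡ 2 − 1 = 1 (mod 13).
    The inverse of 3 mod 13 is 9 (since 3·9 = 27 = 2·13 + 1), so t ≡ 9·1 = 9 ≡ 9 (mod 13).
    Then x = 1 + 3·9 = 28, valid modulo lcm(3, 13) = 39: x ≡ 28 (mod 39).
  Combine with x ≡ 7 (mod 11); new modulus lcm = 429.
    Write x = 28 + 39·t and substitute into x ≡ 7 (mod 11): 39·t ≡ 7 − 28 = -21 (mod 11).
    Reduce coefficients mod 11: 6·t ≡ 1 (mod 11).
    The inverse of 6 mod 11 is 2 (since 6·2 = 12 = 1·11 + 1), so t ≡ 2·1 = 2 ≡ 2 (mod 11).
    Then x = 28 + 39·2 = 106, valid modulo lcm(39, 11) = 429: x ≡ 106 (mod 429).
  Combine with x ≡ 2 (mod 17); new modulus lcm = 7293.
    Write x = 106 + 429·t and substitute into x ≡ 2 (mod 17): 429·t ≡ 2 − 106 = -104 (mod 17).
    Reduce coefficients mod 17: 4·t ≡ 15 (mod 17).
    The inverse of 4 mod 17 is 13 (since 4·13 = 52 = 3·17 + 1), so t ≡ 13·15 = 195 ≡ 8 (mod 17).
    Then x = 106 + 429·8 = 3538, valid modulo lcm(429, 17) = 7293: x ≡ 3538 (mod 7293).
  Combine with x ≡ 7 (mod 16); new modulus lcm = 116688.
    Write x = 3538 + 7293·t and substitute into x ≡ 7 (mod 16): 7293·t ≡ 7 − 3538 = -3531 (mod 16).
    Reduce coefficients mod 16: 13·t ≡ 5 (mod 16).
    The inverse of 13 mod 16 is 5 (since 13·5 = 65 = 4·16 + 1), so t ≡ 5·5 = 25 ≡ 9 (mod 16).
    Then x = 3538 + 7293·9 = 69175, valid modulo lcm(7293, 16) = 116688: x ≡ 69175 (mod 116688).
Verify against each original: 69175 mod 3 = 1, 69175 mod 13 = 2, 69175 mod 11 = 7, 69175 mod 17 = 2, 69175 mod 16 = 7.

x ≡ 69175 (mod 116688).


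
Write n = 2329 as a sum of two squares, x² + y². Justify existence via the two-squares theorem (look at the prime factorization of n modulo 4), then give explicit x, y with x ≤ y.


Step 1: Factor n = 2329 = 17 · 137.
Step 2: Check the mod-4 condition on each prime factor: 17 ≡ 1 (mod 4), exponent 1; 137 ≡ 1 (mod 4), exponent 1.
All primes ≡ 3 (mod 4) appear to even exponent (or don't appear), so by the two-squares theorem n IS expressible as a sum of two squares.
Step 3: Build a representation. Here n = 17 · 137 is a product of primes ≡ 1 (mod 4). Each prime p ≡ 1 (mod 4) is itself a sum of two squares; find a² by testing p − a² for a perfect square:
  17: 17 − 1² = 16 = 4² ⇒ 17 = 1² + 4².
  137: 137 − 1² = 136, 137 − 2² = 133, 137 − 3² = 128, 137 − 4² = 121 = 11² ⇒ 137 = 4² + 11².
  Combine using the Brahmagupta–Fibonacci identity (a² + b²)(c² + d²) = (ac − bd)² + (ad + bc)² = (ac + bd)² + (ad − bc)²:
  17 · 137 = 2329: from (1² + 4²)(4² + 11²), take (1·4 − 4·11, 1·11 + 4·4) = (4 − 44, 11 + 16) = (-40, 27); dropping signs (only squares matter) gives (40, 27); check 40² + 27² = 1600 + 729 = 2329 ✓.
Step 4: Order so x ≤ y and verify: 27² + 40² = 729 + 1600 = 2329 = n. ✓

n = 2329 = 27² + 40² (one valid representation with x ≤ y).


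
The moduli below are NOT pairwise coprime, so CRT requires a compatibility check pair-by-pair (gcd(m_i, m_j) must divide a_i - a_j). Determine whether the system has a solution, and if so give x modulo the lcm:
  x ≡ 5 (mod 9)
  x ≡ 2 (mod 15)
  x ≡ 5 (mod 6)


Moduli 9, 15, 6 are not pairwise coprime, so CRT works modulo lcm(m_i) when all pairwise compatibility conditions hold.
Pairwise compatibility: gcd(m_i, m_j) must divide a_i - a_j for every pair.
Merge one congruence at a time:
  Start: x ≡ 5 (mod 9).
  Combine with x ≡ 2 (mod 15): gcd(9, 15) = 3; 2 - 5 = -3, which IS divisible by 3, so compatible.
    Write x = 5 + 9·t and substitute into x ≡ 2 (mod 15): 9·t ≡ 2 − 5 = -3 (mod 15).
    Divide the congruence (and modulus) by g = 3: 3·t ≡ -1 (mod 5).
    Reduce coefficients mod 5: 3·t ≡ 4 (mod 5).
    The inverse of 3 mod 5 is 2 (since 3·2 = 6 = 1·5 + 1), so t ≡ 2·4 = 8 ≡ 3 (mod 5).
    Then x = 5 + 9·3 = 32, valid modulo lcm(9, 15) = 45: x ≡ 32 (mod 45).
  Combine with x ≡ 5 (mod 6): gcd(45, 6) = 3; 5 - 32 = -27, which IS divisible by 3, so compatible.
    Write x = 32 + 45·t and substitute into x ≡ 5 (mod 6): 45·t ≡ 5 − 32 = -27 (mod 6).
    Divide the congruence (and modulus) by g = 3: 15·t ≡ -9 (mod 2).
    Reduce coefficients mod 2: 1·t ≡ 1 (mod 2).
    So t ≡ 1 (mod 2).
    Then x = 32 + 45·1 = 77, valid modulo lcm(45, 6) = 90: x ≡ 77 (mod 90).
Verify: 77 mod 9 = 5, 77 mod 15 = 2, 77 mod 6 = 5.

x ≡ 77 (mod 90).


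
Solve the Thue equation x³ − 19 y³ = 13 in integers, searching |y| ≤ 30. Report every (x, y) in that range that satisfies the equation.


The equation is x³ - 19y³ = 13. For fixed y, x³ = 19·y³ + 13, so a solution requires the RHS to be a perfect cube.
Strategy: iterate y from -30 to 30, compute RHS = 19·y³ + 13, and check whether it is a (positive or negative) perfect cube.
Check small values of y:
  y = 0: RHS = 13 is not a perfect cube.
  y = 1: RHS = 32 is not a perfect cube.
  y = -1: RHS = -6 is not a perfect cube.
  y = 2: RHS = 165 is not a perfect cube.
  y = -2: RHS = -139 is not a perfect cube.
  y = 3: RHS = 526 is not a perfect cube.
  y = -3: RHS = -500 is not a perfect cube.
Continuing the search up to |y| = 30 finds no solutions either.
No (x, y) in the scanned range satisfies the equation.

No integer solutions with |y| ≤ 30.


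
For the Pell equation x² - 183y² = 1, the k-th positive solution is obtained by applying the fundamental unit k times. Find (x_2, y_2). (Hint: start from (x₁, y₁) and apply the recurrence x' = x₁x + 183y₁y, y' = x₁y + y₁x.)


Step 1: Find the fundamental solution (x₁, y₁) of x² - 183y² = 1.
  Expand √183 as a continued fraction. a₀ = ⌊√183⌋ = 13; iterate m_{k+1} = d_k·a_k − m_k, d_{k+1} = (183 − m_{k+1}²)/d_k, a_{k+1} = ⌊(a₀ + m_{k+1})/d_{k+1}⌋ (starting m₀ = 0, d₀ = 1), with convergents p_k = a_k·p_{k-1} + p_{k-2}, q_k = a_k·q_{k-1} + q_{k-2} (p₋₁ = 1, q₋₁ = 0):
  k = 0: a₀ = 13; p₀/q₀ = 13/1; p₀² − 183·q₀² = 169 − 183 = -14.
  k = 1: m = 13, d = 14, a = ⌊(13 + 13)/14⌋ = 1; p/q = (1·13 + 1)/(1·1 + 0) = 14/1; p² − 183·q² = 196 − 183 = 13.
  k = 2: m = 1, d = 13, a = ⌊(13 + 1)/13⌋ = 1; p/q = (1·14 + 13)/(1·1 + 1) = 27/2; p² − 183·q² = 729 − 732 = -3.
  k = 3: m = 12, d = 3, a = ⌊(13 + 12)/3⌋ = 8; p/q = (8·27 + 14)/(8·2 + 1) = 230/17; p² − 183·q² = 52900 − 52887 = 13.
  k = 4: m = 12, d = 13, a = ⌊(13 + 12)/13⌋ = 1; p/q = (1·230 + 27)/(1·17 + 2) = 257/19; p² − 183·q² = 66049 − 66063 = -14.
  k = 5: m = 1, d = 14, a = ⌊(13 + 1)/14⌋ = 1; p/q = (1·257 + 230)/(1·19 + 17) = 487/36; p² − 183·q² = 237169 − 237168 = 1.
  The first convergent with p² − 183·q² = 1 gives the fundamental solution (x₁, y₁) = (487, 36).
Step 2: Apply the recurrence (x_{n+1}, y_{n+1}) = (x₁x_n + 183y₁y_n, x₁y_n + y₁x_n) repeatedly.
  From (x_1, y_1) = (487, 36): x_2 = 487·487 + 183·36·36 = 474337; y_2 = 487·36 + 36·487 = 35064.
Step 3: Verify x_2² - 183·y_2² = 224995589569 - 224995589568 = 1 (should be 1). ✓

(x_1, y_1) = (487, 36); (x_2, y_2) = (474337, 35064).


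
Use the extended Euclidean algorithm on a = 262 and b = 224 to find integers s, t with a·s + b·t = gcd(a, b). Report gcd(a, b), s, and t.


Euclidean algorithm on (262, 224) — divide until remainder is 0:
  262 = 1 · 224 + 38
  224 = 5 · 38 + 34
  38 = 1 · 34 + 4
  34 = 8 · 4 + 2
  4 = 2 · 2 + 0
gcd(262, 224) = 2.
Track Bezout coefficients alongside the remainders: start with r₀ = 262 = a·1 + b·0 (s = 1, t = 0) and r₁ = 224 = a·0 + b·1 (s = 0, t = 1); each new remainder r_{k+1} = r_{k-1} − q_k·r_k inherits s_{k+1} = s_{k-1} − q_k·s_k, t_{k+1} = t_{k-1} − q_k·t_k, so r_k = a·s_k + b·t_k at every step:
  q = 1: r = 38, s = 1 − 1·0 = 1, t = 0 − 1·1 = -1  (check: 262·1 + 224·(-1) = 38)
  q = 5: r = 34, s = 0 − 5·1 = -5, t = 1 − 5·(-1) = 6  (check: 262·(-5) + 224·6 = 34)
  q = 1: r = 4, s = 1 − 1·(-5) = 6, t = -1 − 1·6 = -7  (check: 262·6 + 224·(-7) = 4)
  q = 8: r = 2, s = -5 − 8·6 = -53, t = 6 − 8·(-7) = 62  (check: 262·(-53) + 224·62 = 2)
The row with r = 2 (the gcd) gives the Bezout coefficients s = -53, t = 62.
Result: 262 · (-53) + 224 · (62) = 2.

gcd(262, 224) = 2; s = -53, t = 62 (check: 262·(-53) + 224·62 = 2).


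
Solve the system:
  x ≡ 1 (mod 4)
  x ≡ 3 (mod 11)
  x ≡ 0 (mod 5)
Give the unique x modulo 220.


Moduli 4, 11, 5 are pairwise coprime; by CRT there is a unique solution modulo M = 4 · 11 · 5 = 220.
Solve pairwise, accumulating the modulus:
  Start with x ≡ 1 (mod 4).
  Combine with x ≡ 3 (mod 11): since gcd(4, 11) = 1, we get a unique residue mod 44.
    Write x = 1 + 4·t and substitute into x ≡ 3 (mod 11): 4·t ≡ 3 − 1 = 2 (mod 11).
    The inverse of 4 mod 11 is 3 (since 4·3 = 12 = 1·11 + 1), so t ≡ 3·2 = 6 ≡ 6 (mod 11).
    Then x = 1 + 4·6 = 25, valid modulo lcm(4, 11) = 44: x ≡ 25 (mod 44).
  Combine with x ≡ 0 (mod 5): since gcd(44, 5) = 1, we get a unique residue mod 220.
    Write x = 25 + 44·t and substitute into x ≡ 0 (mod 5): 44·t ≡ 0 − 25 = -25 (mod 5).
    Reduce coefficients mod 5: 4·t ≡ 0 (mod 5).
    The inverse of 4 mod 5 is 4 (since 4·4 = 16 = 3·5 + 1), so t ≡ 4·0 = 0 ≡ 0 (mod 5).
    Then x = 25 + 44·0 = 25, valid modulo lcm(44, 5) = 220: x ≡ 25 (mod 220).
Verify: 25 mod 4 = 1 ✓, 25 mod 11 = 3 ✓, 25 mod 5 = 0 ✓.

x ≡ 25 (mod 220).


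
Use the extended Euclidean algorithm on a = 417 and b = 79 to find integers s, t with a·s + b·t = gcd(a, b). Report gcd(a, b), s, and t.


Euclidean algorithm on (417, 79) — divide until remainder is 0:
  417 = 5 · 79 + 22
  79 = 3 · 22 + 13
  22 = 1 · 13 + 9
  13 = 1 · 9 + 4
  9 = 2 · 4 + 1
  4 = 4 · 1 + 0
gcd(417, 79) = 1.
Track Bezout coefficients alongside the remainders: start with r₀ = 417 = a·1 + b·0 (s = 1, t = 0) and r₁ = 79 = a·0 + b·1 (s = 0, t = 1); each new remainder r_{k+1} = r_{k-1} − q_k·r_k inherits s_{k+1} = s_{k-1} − q_k·s_k, t_{k+1} = t_{k-1} − q_k·t_k, so r_k = a·s_k + b·t_k at every step:
  q = 5: r = 22, s = 1 − 5·0 = 1, t = 0 − 5·1 = -5  (check: 417·1 + 79·(-5) = 22)
  q = 3: r = 13, s = 0 − 3·1 = -3, t = 1 − 3·(-5) = 16  (check: 417·(-3) + 79·16 = 13)
  q = 1: r = 9, s = 1 − 1·(-3) = 4, t = -5 − 1·16 = -21  (check: 417·4 + 79·(-21) = 9)
  q = 1: r = 4, s = -3 − 1·4 = -7, t = 16 − 1·(-21) = 37  (check: 417·(-7) + 79·37 = 4)
  q = 2: r = 1, s = 4 − 2·(-7) = 18, t = -21 − 2·37 = -95  (check: 417·18 + 79·(-95) = 1)
The row with r = 1 (the gcd) gives the Bezout coefficients s = 18, t = -95.
Result: 417 · (18) + 79 · (-95) = 1.

gcd(417, 79) = 1; s = 18, t = -95 (check: 417·18 + 79·(-95) = 1).


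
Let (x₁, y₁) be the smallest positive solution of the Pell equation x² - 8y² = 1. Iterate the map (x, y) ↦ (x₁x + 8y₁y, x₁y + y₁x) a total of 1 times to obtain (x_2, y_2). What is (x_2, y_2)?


Step 1: Find the fundamental solution (x₁, y₁) of x² - 8y² = 1.
  Expand √8 as a continued fraction. a₀ = ⌊√8⌋ = 2; iterate m_{k+1} = d_k·a_k − m_k, d_{k+1} = (8 − m_{k+1}²)/d_k, a_{k+1} = ⌊(a₀ + m_{k+1})/d_{k+1}⌋ (starting m₀ = 0, d₀ = 1), with convergents p_k = a_k·p_{k-1} + p_{k-2}, q_k = a_k·q_{k-1} + q_{k-2} (p₋₁ = 1, q₋₁ = 0):
  k = 0: a₀ = 2; p₀/q₀ = 2/1; p₀² − 8·q₀² = 4 − 8 = -4.
  k = 1: m = 2, d = 4, a = ⌊(2 + 2)/4⌋ = 1; p/q = (1·2 + 1)/(1·1 + 0) = 3/1; p² − 8·q² = 9 − 8 = 1.
  The first convergent with p² − 8·q² = 1 gives the fundamental solution (x₁, y₁) = (3, 1).
Step 2: Apply the recurrence (x_{n+1}, y_{n+1}) = (x₁x_n + 8y₁y_n, x₁y_n + y₁x_n) repeatedly.
  From (x_1, y_1) = (3, 1): x_2 = 3·3 + 8·1·1 = 17; y_2 = 3·1 + 1·3 = 6.
Step 3: Verify x_2² - 8·y_2² = 289 - 288 = 1 (should be 1). ✓

(x_1, y_1) = (3, 1); (x_2, y_2) = (17, 6).


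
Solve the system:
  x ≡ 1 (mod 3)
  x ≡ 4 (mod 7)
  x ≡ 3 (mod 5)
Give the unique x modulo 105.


Moduli 3, 7, 5 are pairwise coprime; by CRT there is a unique solution modulo M = 3 · 7 · 5 = 105.
Solve pairwise, accumulating the modulus:
  Start with x ≡ 1 (mod 3).
  Combine with x ≡ 4 (mod 7): since gcd(3, 7) = 1, we get a unique residue mod 21.
    Write x = 1 + 3·t and substitute into x ≡ 4 (mod 7): 3·t ≡ 4 − 1 = 3 (mod 7).
    The inverse of 3 mod 7 is 5 (since 3·5 = 15 = 2·7 + 1), so t ≡ 5·3 = 15 ≡ 1 (mod 7).
    Then x = 1 + 3·1 = 4, valid modulo lcm(3, 7) = 21: x ≡ 4 (mod 21).
  Combine with x ≡ 3 (mod 5): since gcd(21, 5) = 1, we get a unique residue mod 105.
    Write x = 4 + 21·t and substitute into x ≡ 3 (mod 5): 21·t ≡ 3 − 4 = -1 (mod 5).
    Reduce coefficients mod 5: 1·t ≡ 4 (mod 5).
    So t ≡ 4 (mod 5).
    Then x = 4 + 21·4 = 88, valid modulo lcm(21, 5) = 105: x ≡ 88 (mod 105).
Verify: 88 mod 3 = 1 ✓, 88 mod 7 = 4 ✓, 88 mod 5 = 3 ✓.

x ≡ 88 (mod 105).


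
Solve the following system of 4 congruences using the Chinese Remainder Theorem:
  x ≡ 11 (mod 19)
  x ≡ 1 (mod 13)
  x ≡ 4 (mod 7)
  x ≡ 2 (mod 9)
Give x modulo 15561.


Product of moduli M = 19 · 13 · 7 · 9 = 15561.
Merge one congruence at a time:
  Start: x ≡ 11 (mod 19).
  Combine with x ≡ 1 (mod 13); new modulus lcm = 247.
    Write x = 11 + 19·t and substitute into x ≡ 1 (mod 13): 19·t ≡ 1 − 11 = -10 (mod 13).
    Reduce coefficients mod 13: 6·t ≡ 3 (mod 13).
    The inverse of 6 mod 13 is 11 (since 6·11 = 66 = 5·13 + 1), so t ≡ 11·3 = 33 ≡ 7 (mod 13).
    Then x = 11 + 19·7 = 144, valid modulo lcm(19, 13) = 247: x ≡ 144 (mod 247).
  Combine with x ≡ 4 (mod 7); new modulus lcm = 1729.
    Write x = 144 + 247·t and substitute into x ≡ 4 (mod 7): 247·t ≡ 4 − 144 = -140 (mod 7).
    Reduce coefficients mod 7: 2·t ≡ 0 (mod 7).
    The inverse of 2 mod 7 is 4 (since 2·4 = 8 = 1·7 + 1), so t ≡ 4·0 = 0 ≡ 0 (mod 7).
    Then x = 144 + 247·0 = 144, valid modulo lcm(247, 7) = 1729: x ≡ 144 (mod 1729).
  Combine with x ≡ 2 (mod 9); new modulus lcm = 15561.
    Write x = 144 + 1729·t and substitute into x ≡ 2 (mod 9): 1729·t ≡ 2 − 144 = -142 (mod 9).
    Reduce coefficients mod 9: 1·t ≡ 2 (mod 9).
    So t ≡ 2 (mod 9).
    Then x = 144 + 1729·2 = 3602, valid modulo lcm(1729, 9) = 15561: x ≡ 3602 (mod 15561).
Verify against each original: 3602 mod 19 = 11, 3602 mod 13 = 1, 3602 mod 7 = 4, 3602 mod 9 = 2.

x ≡ 3602 (mod 15561).


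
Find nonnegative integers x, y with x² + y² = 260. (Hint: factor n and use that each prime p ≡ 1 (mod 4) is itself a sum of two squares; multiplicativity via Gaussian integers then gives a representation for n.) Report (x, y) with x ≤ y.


Step 1: Factor n = 260 = 2^2 · 5 · 13.
Step 2: Check the mod-4 condition on each prime factor: 2 = 2 (special); 5 ≡ 1 (mod 4), exponent 1; 13 ≡ 1 (mod 4), exponent 1.
All primes ≡ 3 (mod 4) appear to even exponent (or don't appear), so by the two-squares theorem n IS expressible as a sum of two squares.
Step 3: Build a representation. Group n = k² · m with k = 2 and m = 5 · 13 = 65 (a product of primes ≡ 1 (mod 4)); a representation of m scales to one of n via (k·x)² + (k·y)² = k²(x² + y²). Each prime p ≡ 1 (mod 4) is itself a sum of two squares; find a² by testing p − a² for a perfect square:
  5: 5 − 1² = 4 = 2² ⇒ 5 = 1² + 2².
  13: 13 − 1² = 12, 13 − 2² = 9 = 3² ⇒ 13 = 2² + 3².
  Combine using the Brahmagupta–Fibonacci identity (a² + b²)(c² + d²) = (ac − bd)² + (ad + bc)² = (ac + bd)² + (ad − bc)²:
  5 · 13 = 65: from (1² + 2²)(2² + 3²), take (1·2 − 2·3, 1·3 + 2·2) = (2 − 6, 3 + 4) = (-4, 7); dropping signs (only squares matter) gives (4, 7); check 4² + 7² = 16 + 49 = 65 ✓.
  Scale by k = 2: (2·4, 2·7) = (8, 14).
Step 4: Order so x ≤ y and verify: 8² + 14² = 64 + 196 = 260 = n. ✓

n = 260 = 8² + 14² (one valid representation with x ≤ y).


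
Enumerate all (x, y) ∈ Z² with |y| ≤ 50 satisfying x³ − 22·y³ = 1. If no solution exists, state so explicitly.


The equation is x³ - 22y³ = 1. For fixed y, x³ = 22·y³ + 1, so a solution requires the RHS to be a perfect cube.
Strategy: iterate y from -50 to 50, compute RHS = 22·y³ + 1, and check whether it is a (positive or negative) perfect cube.
Check small values of y:
  y = 0: RHS = 1 = (1)³ ⇒ x = 1 works.
  y = 1: RHS = 23 is not a perfect cube.
  y = -1: RHS = -21 is not a perfect cube.
  y = 2: RHS = 177 is not a perfect cube.
  y = -2: RHS = -175 is not a perfect cube.
  y = 3: RHS = 595 is not a perfect cube.
  y = -3: RHS = -593 is not a perfect cube.
Continuing the search up to |y| = 50 finds no further solutions beyond those listed.
Collected solutions: (1, 0).

Solutions (with |y| ≤ 50): (1, 0).
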